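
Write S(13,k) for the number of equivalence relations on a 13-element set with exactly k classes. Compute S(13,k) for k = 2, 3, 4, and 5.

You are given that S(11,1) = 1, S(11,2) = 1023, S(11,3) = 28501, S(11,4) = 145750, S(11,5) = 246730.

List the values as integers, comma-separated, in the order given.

[12] T[12,1]:1*1+0=1 · T[12,2]:2*1023+1=2047 · T[12,3]:3*28501+1023=86526 · T[12,4]:4*145750+28501=611501 · T[12,5]:5*246730+145750=1379400
[13] T[13,2]:2*2047+1=4095 · T[13,3]:3*86526+2047=261625 · T[13,4]:4*611501+86526=2532530 · T[13,5]:5*1379400+611501=7508501
Read S(13,2) = 4095, S(13,3) = 261625, S(13,4) = 2532530, S(13,5) = 7508501.

4095, 261625, 2532530, 7508501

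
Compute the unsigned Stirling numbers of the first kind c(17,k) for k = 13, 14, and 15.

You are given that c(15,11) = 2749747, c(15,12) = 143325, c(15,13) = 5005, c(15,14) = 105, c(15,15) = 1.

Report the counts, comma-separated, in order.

i=16: T(16,12)=2749747+15·143325=4899622 | T(16,13)=143325+15·5005=218400 | T(16,14)=5005+15·105=6580 | T(16,15)=105+15·1=120
i=17: T(17,13)=4899622+16·218400=8394022 | T(17,14)=218400+16·6580=323680 | T(17,15)=6580+16·120=8500
Read c(17,13) = 8394022, c(17,14) = 323680, c(17,15) = 8500.

8394022, 323680, 8500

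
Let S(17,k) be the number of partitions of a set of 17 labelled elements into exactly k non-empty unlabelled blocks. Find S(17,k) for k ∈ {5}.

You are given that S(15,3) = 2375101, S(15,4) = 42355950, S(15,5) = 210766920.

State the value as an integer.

5652751651

i=16: T(16,4)=2375101+4·42355950=171798901 | T(16,5)=42355950+5·210766920=1096190550
i=17: T(17,5)=171798901+5·1096190550=5652751651
Read S(17,5) = 5652751651.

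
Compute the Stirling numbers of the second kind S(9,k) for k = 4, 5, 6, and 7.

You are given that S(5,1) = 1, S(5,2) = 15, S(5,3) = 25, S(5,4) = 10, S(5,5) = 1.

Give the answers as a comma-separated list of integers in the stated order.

[6] T[6,1]:1*1+0=1 · T[6,2]:2*15+1=31 · T[6,3]:3*25+15=90 · T[6,4]:4*10+25=65 · T[6,5]:5*1+10=15 · T[6,6]:6*0+1=1
[7] T[7,2]:2*31+1=63 · T[7,3]:3*90+31=301 · T[7,4]:4*65+90=350 · T[7,5]:5*15+65=140 · T[7,6]:6*1+15=21 · T[7,7]:7*0+1=1
[8] T[8,3]:3*301+63=966 · T[8,4]:4*350+301=1701 · T[8,5]:5*140+350=1050 · T[8,6]:6*21+140=266 · T[8,7]:7*1+21=28
[9] T[9,4]:4*1701+966=7770 · T[9,5]:5*1050+1701=6951 · T[9,6]:6*266+1050=2646 · T[9,7]:7*28+266=462
Read S(9,4) = 7770, S(9,5) = 6951, S(9,6) = 2646, S(9,7) = 462.

7770, 6951, 2646, 462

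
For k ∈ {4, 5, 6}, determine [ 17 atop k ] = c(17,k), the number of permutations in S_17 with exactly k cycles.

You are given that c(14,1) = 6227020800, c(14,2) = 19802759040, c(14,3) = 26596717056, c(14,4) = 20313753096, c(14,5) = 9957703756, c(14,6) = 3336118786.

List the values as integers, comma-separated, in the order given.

87077748875904, 48366009233424, 18861567058880

[15] T[15,2]:14*19802759040+6227020800=283465647360 · T[15,3]:14*26596717056+19802759040=392156797824 · T[15,4]:14*20313753096+26596717056=310989260400 · T[15,5]:14*9957703756+20313753096=159721605680 · T[15,6]:14*3336118786+9957703756=56663366760
[16] T[16,3]:15*392156797824+283465647360=6165817614720 · T[16,4]:15*310989260400+392156797824=5056995703824 · T[16,5]:15*159721605680+310989260400=2706813345600 · T[16,6]:15*56663366760+159721605680=1009672107080
[17] T[17,4]:16*5056995703824+6165817614720=87077748875904 · T[17,5]:16*2706813345600+5056995703824=48366009233424 · T[17,6]:16*1009672107080+2706813345600=18861567058880
Read c(17,4) = 87077748875904, c(17,5) = 48366009233424, c(17,6) = 18861567058880.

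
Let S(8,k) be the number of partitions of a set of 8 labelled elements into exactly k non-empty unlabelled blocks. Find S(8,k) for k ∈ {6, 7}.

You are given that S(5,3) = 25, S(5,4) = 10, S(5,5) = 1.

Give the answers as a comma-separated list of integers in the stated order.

266, 28

[6] T[6,4]:4*10+25=65 · T[6,5]:5*1+10=15 · T[6,6]:6*0+1=1
[7] T[7,5]:5*15+65=140 · T[7,6]:6*1+15=21 · T[7,7]:7*0+1=1
[8] T[8,6]:6*21+140=266 · T[8,7]:7*1+21=28
Read S(8,6) = 266, S(8,7) = 28.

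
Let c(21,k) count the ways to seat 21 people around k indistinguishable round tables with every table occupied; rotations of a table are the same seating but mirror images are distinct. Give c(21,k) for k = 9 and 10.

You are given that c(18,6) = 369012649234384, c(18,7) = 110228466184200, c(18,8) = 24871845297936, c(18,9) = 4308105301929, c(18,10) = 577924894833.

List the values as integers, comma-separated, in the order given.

63030812099294896, 10142299865511450

r19: T_19,7=18×110228466184200+369012649234384=2353125040549984; T_19,8=18×24871845297936+110228466184200=557921681547048; T_19,9=18×4308105301929+24871845297936=102417740732658; T_19,10=18×577924894833+4308105301929=14710753408923
r20: T_20,8=19×557921681547048+2353125040549984=12953636989943896; T_20,9=19×102417740732658+557921681547048=2503858755467550; T_20,10=19×14710753408923+102417740732658=381922055502195
r21: T_21,9=20×2503858755467550+12953636989943896=63030812099294896; T_21,10=20×381922055502195+2503858755467550=10142299865511450
Read c(21,9) = 63030812099294896, c(21,10) = 10142299865511450.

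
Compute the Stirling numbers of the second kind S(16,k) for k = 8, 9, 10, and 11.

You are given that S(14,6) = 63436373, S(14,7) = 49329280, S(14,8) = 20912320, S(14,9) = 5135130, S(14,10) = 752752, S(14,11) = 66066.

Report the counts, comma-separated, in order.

2141764053, 820784250, 193754990, 28936908

i=15: T(15,7)=63436373+7·49329280=408741333 | T(15,8)=49329280+8·20912320=216627840 | T(15,9)=20912320+9·5135130=67128490 | T(15,10)=5135130+10·752752=12662650 | T(15,11)=752752+11·66066=1479478
i=16: T(16,8)=408741333+8·216627840=2141764053 | T(16,9)=216627840+9·67128490=820784250 | T(16,10)=67128490+10·12662650=193754990 | T(16,11)=12662650+11·1479478=28936908
Read S(16,8) = 2141764053, S(16,9) = 820784250, S(16,10) = 193754990, S(16,11) = 28936908.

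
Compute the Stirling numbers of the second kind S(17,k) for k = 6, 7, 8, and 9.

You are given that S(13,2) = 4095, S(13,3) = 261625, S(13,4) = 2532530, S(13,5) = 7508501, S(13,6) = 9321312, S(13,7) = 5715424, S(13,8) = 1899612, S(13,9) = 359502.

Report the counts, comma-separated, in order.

17505749898, 25708104786, 20415995028, 9528822303

[14] T[14,3]:3*261625+4095=788970 · T[14,4]:4*2532530+261625=10391745 · T[14,5]:5*7508501+2532530=40075035 · T[14,6]:6*9321312+7508501=63436373 · T[14,7]:7*5715424+9321312=49329280 · T[14,8]:8*1899612+5715424=20912320 · T[14,9]:9*359502+1899612=5135130
[15] T[15,4]:4*10391745+788970=42355950 · T[15,5]:5*40075035+10391745=210766920 · T[15,6]:6*63436373+40075035=420693273 · T[15,7]:7*49329280+63436373=408741333 · T[15,8]:8*20912320+49329280=216627840 · T[15,9]:9*5135130+20912320=67128490
[16] T[16,5]:5*210766920+42355950=1096190550 · T[16,6]:6*420693273+210766920=2734926558 · T[16,7]:7*408741333+420693273=3281882604 · T[16,8]:8*216627840+408741333=2141764053 · T[16,9]:9*67128490+216627840=820784250
[17] T[17,6]:6*2734926558+1096190550=17505749898 · T[17,7]:7*3281882604+2734926558=25708104786 · T[17,8]:8*2141764053+3281882604=20415995028 · T[17,9]:9*820784250+2141764053=9528822303
Read S(17,6) = 17505749898, S(17,7) = 25708104786, S(17,8) = 20415995028, S(17,9) = 9528822303.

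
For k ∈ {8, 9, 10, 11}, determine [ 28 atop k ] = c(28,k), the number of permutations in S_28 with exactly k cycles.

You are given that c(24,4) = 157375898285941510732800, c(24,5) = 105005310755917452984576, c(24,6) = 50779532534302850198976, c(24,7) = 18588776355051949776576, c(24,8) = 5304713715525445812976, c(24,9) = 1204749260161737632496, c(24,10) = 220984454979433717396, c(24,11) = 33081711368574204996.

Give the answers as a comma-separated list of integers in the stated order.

3673742549077683082376236224, 936363983558079713086850400, 195460557459107504515368560, 33819732719881270820297640

row 25: T[25][5]=24·105005310755917452984576+157375898285941510732800=2677503356427960382362624  T[25][6]=24·50779532534302850198976+105005310755917452984576=1323714091579185857760000  T[25][7]=24·18588776355051949776576+50779532534302850198976=496910165055549644836800  T[25][8]=24·5304713715525445812976+18588776355051949776576=145901905527662649288000  T[25][9]=24·1204749260161737632496+5304713715525445812976=34218695959407148992880  T[25][10]=24·220984454979433717396+1204749260161737632496=6508376179668146850000  T[25][11]=24·33081711368574204996+220984454979433717396=1014945527825214637300
row 26: T[26][6]=25·1323714091579185857760000+2677503356427960382362624=35770355645907606826362624  T[26][7]=25·496910165055549644836800+1323714091579185857760000=13746468217967926978680000  T[26][8]=25·145901905527662649288000+496910165055549644836800=4144457803247115877036800  T[26][9]=25·34218695959407148992880+145901905527662649288000=1001369304512841374110000  T[26][10]=25·6508376179668146850000+34218695959407148992880=196928100451110820242880  T[26][11]=25·1014945527825214637300+6508376179668146850000=31882014375298512782500
row 27: T[27][7]=26·13746468217967926978680000+35770355645907606826362624=393178529313073708272042624  T[27][8]=26·4144457803247115877036800+13746468217967926978680000=121502371102392939781636800  T[27][9]=26·1001369304512841374110000+4144457803247115877036800=30180059720580991603896800  T[27][10]=26·196928100451110820242880+1001369304512841374110000=6121499916241722700424880  T[27][11]=26·31882014375298512782500+196928100451110820242880=1025860474208872152587880
row 28: T[28][8]=27·121502371102392939781636800+393178529313073708272042624=3673742549077683082376236224  T[28][9]=27·30180059720580991603896800+121502371102392939781636800=936363983558079713086850400  T[28][10]=27·6121499916241722700424880+30180059720580991603896800=195460557459107504515368560  T[28][11]=27·1025860474208872152587880+6121499916241722700424880=33819732719881270820297640
Read c(28,8) = 3673742549077683082376236224, c(28,9) = 936363983558079713086850400, c(28,10) = 195460557459107504515368560, c(28,11) = 33819732719881270820297640.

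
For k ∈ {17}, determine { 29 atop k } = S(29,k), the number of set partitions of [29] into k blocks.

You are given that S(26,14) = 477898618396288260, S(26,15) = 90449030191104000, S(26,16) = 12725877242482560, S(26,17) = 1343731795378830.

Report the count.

21818248085373723570

@27  (27,15):90449030191104000·15+477898618396288260→1834634071262848260, (27,16):12725877242482560·16+90449030191104000→294063066070824960, (27,17):1343731795378830·17+12725877242482560→35569317763922670
@28  (28,16):294063066070824960·16+1834634071262848260→6539643128396047620, (28,17):35569317763922670·17+294063066070824960→898741468057510350
@29  (29,17):898741468057510350·17+6539643128396047620→21818248085373723570
Read S(29,17) = 21818248085373723570.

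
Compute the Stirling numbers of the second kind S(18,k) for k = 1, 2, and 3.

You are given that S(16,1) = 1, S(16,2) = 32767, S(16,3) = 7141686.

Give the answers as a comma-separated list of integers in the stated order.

1, 131071, 64439010

i=17: T(17,1)=0+1·1=1 | T(17,2)=1+2·32767=65535 | T(17,3)=32767+3·7141686=21457825
i=18: T(18,1)=0+1·1=1 | T(18,2)=1+2·65535=131071 | T(18,3)=65535+3·21457825=64439010
Read S(18,1) = 1, S(18,2) = 131071, S(18,3) = 64439010.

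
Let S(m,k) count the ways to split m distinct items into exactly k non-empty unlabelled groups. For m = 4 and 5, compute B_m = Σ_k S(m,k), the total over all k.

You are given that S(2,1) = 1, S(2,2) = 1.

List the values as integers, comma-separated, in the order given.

15, 52

i=3: T(3,1)=0+1·1=1 | T(3,2)=1+2·1=3 | T(3,3)=1+3·0=1
i=4: T(4,1)=0+1·1=1 | T(4,2)=1+2·3=7 | T(4,3)=3+3·1=6 | T(4,4)=1+4·0=1
i=5: T(5,1)=0+1·1=1 | T(5,2)=1+2·7=15 | T(5,3)=7+3·6=25 | T(5,4)=6+4·1=10 | T(5,5)=1+5·0=1
B_4 = ΣS(4,k) = 1+7+6+1 = 15
B_5 = ΣS(5,k) = 1+15+25+10+1 = 52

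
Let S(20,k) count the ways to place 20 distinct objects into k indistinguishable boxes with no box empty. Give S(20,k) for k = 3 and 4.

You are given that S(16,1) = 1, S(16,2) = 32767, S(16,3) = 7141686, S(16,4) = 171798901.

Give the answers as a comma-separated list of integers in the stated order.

580606446, 45232115901

row 17: T[17][1]=1·1+0=1  T[17][2]=2·32767+1=65535  T[17][3]=3·7141686+32767=21457825  T[17][4]=4·171798901+7141686=694337290
row 18: T[18][1]=1·1+0=1  T[18][2]=2·65535+1=131071  T[18][3]=3·21457825+65535=64439010  T[18][4]=4·694337290+21457825=2798806985
row 19: T[19][2]=2·131071+1=262143  T[19][3]=3·64439010+131071=193448101  T[19][4]=4·2798806985+64439010=11259666950
row 20: T[20][3]=3·193448101+262143=580606446  T[20][4]=4·11259666950+193448101=45232115901
Read S(20,3) = 580606446, S(20,4) = 45232115901.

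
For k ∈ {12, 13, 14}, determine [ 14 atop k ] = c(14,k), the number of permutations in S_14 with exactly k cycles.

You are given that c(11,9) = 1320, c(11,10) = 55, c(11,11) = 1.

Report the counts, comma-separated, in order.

@12  (12,10):55·11+1320→1925, (12,11):1·11+55→66, (12,12):0·11+1→1
@13  (13,11):66·12+1925→2717, (13,12):1·12+66→78, (13,13):0·12+1→1
@14  (14,12):78·13+2717→3731, (14,13):1·13+78→91, (14,14):0·13+1→1
Read c(14,12) = 3731, c(14,13) = 91, c(14,14) = 1.

3731, 91, 1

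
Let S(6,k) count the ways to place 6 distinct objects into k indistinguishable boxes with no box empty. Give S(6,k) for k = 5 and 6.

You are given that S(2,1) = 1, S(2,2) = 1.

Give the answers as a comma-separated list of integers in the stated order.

15, 1

[3] T[3,2]:2*1+1=3 · T[3,3]:3*0+1=1
[4] T[4,3]:3*1+3=6 · T[4,4]:4*0+1=1
[5] T[5,4]:4*1+6=10 · T[5,5]:5*0+1=1
[6] T[6,5]:5*1+10=15 · T[6,6]:6*0+1=1
Read S(6,5) = 15, S(6,6) = 1.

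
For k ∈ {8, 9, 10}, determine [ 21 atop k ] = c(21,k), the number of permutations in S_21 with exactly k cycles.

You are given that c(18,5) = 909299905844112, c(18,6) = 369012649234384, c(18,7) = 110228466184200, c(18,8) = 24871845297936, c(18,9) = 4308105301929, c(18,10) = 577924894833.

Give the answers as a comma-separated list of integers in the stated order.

311333643161390640, 63030812099294896, 10142299865511450

r19: T_19,6=18×369012649234384+909299905844112=7551527592063024; T_19,7=18×110228466184200+369012649234384=2353125040549984; T_19,8=18×24871845297936+110228466184200=557921681547048; T_19,9=18×4308105301929+24871845297936=102417740732658; T_19,10=18×577924894833+4308105301929=14710753408923
r20: T_20,7=19×2353125040549984+7551527592063024=52260903362512720; T_20,8=19×557921681547048+2353125040549984=12953636989943896; T_20,9=19×102417740732658+557921681547048=2503858755467550; T_20,10=19×14710753408923+102417740732658=381922055502195
r21: T_21,8=20×12953636989943896+52260903362512720=311333643161390640; T_21,9=20×2503858755467550+12953636989943896=63030812099294896; T_21,10=20×381922055502195+2503858755467550=10142299865511450
Read c(21,8) = 311333643161390640, c(21,9) = 63030812099294896, c(21,10) = 10142299865511450.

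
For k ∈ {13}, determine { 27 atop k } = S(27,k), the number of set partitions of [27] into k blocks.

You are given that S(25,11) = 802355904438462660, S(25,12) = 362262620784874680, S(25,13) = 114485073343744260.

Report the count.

29206898819153109600

i=26: T(26,12)=802355904438462660+12·362262620784874680=5149507353856958820 | T(26,13)=362262620784874680+13·114485073343744260=1850568574253550060
i=27: T(27,13)=5149507353856958820+13·1850568574253550060=29206898819153109600
Read S(27,13) = 29206898819153109600.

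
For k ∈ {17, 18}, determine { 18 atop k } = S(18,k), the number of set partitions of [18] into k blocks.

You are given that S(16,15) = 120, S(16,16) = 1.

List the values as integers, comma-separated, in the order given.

row 17: T[17][16]=16·1+120=136  T[17][17]=17·0+1=1
row 18: T[18][17]=17·1+136=153  T[18][18]=18·0+1=1
Read S(18,17) = 153, S(18,18) = 1.

153, 1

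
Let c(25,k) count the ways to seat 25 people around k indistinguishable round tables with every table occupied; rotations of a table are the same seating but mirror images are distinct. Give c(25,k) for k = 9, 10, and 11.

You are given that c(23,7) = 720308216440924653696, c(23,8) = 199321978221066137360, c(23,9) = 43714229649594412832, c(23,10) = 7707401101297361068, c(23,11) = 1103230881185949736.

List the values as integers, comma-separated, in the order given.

34218695959407148992880, 6508376179668146850000, 1014945527825214637300

r24: T_24,8=23×199321978221066137360+720308216440924653696=5304713715525445812976; T_24,9=23×43714229649594412832+199321978221066137360=1204749260161737632496; T_24,10=23×7707401101297361068+43714229649594412832=220984454979433717396; T_24,11=23×1103230881185949736+7707401101297361068=33081711368574204996
r25: T_25,9=24×1204749260161737632496+5304713715525445812976=34218695959407148992880; T_25,10=24×220984454979433717396+1204749260161737632496=6508376179668146850000; T_25,11=24×33081711368574204996+220984454979433717396=1014945527825214637300
Read c(25,9) = 34218695959407148992880, c(25,10) = 6508376179668146850000, c(25,11) = 1014945527825214637300.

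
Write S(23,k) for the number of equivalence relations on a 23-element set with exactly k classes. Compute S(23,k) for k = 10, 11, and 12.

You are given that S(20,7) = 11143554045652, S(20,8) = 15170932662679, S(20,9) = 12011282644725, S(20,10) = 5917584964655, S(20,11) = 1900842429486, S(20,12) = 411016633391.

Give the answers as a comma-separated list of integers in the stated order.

row 21: T[21][8]=8·15170932662679+11143554045652=132511015347084  T[21][9]=9·12011282644725+15170932662679=123272476465204  T[21][10]=10·5917584964655+12011282644725=71187132291275  T[21][11]=11·1900842429486+5917584964655=26826851689001  T[21][12]=12·411016633391+1900842429486=6833042030178
row 22: T[22][9]=9·123272476465204+132511015347084=1241963303533920  T[22][10]=10·71187132291275+123272476465204=835143799377954  T[22][11]=11·26826851689001+71187132291275=366282500870286  T[22][12]=12·6833042030178+26826851689001=108823356051137
row 23: T[23][10]=10·835143799377954+1241963303533920=9593401297313460  T[23][11]=11·366282500870286+835143799377954=4864251308951100  T[23][12]=12·108823356051137+366282500870286=1672162773483930
Read S(23,10) = 9593401297313460, S(23,11) = 4864251308951100, S(23,12) = 1672162773483930.

9593401297313460, 4864251308951100, 1672162773483930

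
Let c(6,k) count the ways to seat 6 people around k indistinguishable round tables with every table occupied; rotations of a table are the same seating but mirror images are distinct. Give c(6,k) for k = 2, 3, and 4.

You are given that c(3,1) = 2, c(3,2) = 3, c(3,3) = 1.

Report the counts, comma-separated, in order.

r4: T_4,1=3×2+0=6; T_4,2=3×3+2=11; T_4,3=3×1+3=6; T_4,4=3×0+1=1
r5: T_5,1=4×6+0=24; T_5,2=4×11+6=50; T_5,3=4×6+11=35; T_5,4=4×1+6=10
r6: T_6,2=5×50+24=274; T_6,3=5×35+50=225; T_6,4=5×10+35=85
Read c(6,2) = 274, c(6,3) = 225, c(6,4) = 85.

274, 225, 85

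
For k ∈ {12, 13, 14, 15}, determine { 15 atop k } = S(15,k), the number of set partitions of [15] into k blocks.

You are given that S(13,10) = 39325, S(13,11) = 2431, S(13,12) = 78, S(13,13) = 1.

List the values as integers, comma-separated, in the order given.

@14  (14,11):2431·11+39325→66066, (14,12):78·12+2431→3367, (14,13):1·13+78→91, (14,14):0·14+1→1
@15  (15,12):3367·12+66066→106470, (15,13):91·13+3367→4550, (15,14):1·14+91→105, (15,15):0·15+1→1
Read S(15,12) = 106470, S(15,13) = 4550, S(15,14) = 105, S(15,15) = 1.

106470, 4550, 105, 1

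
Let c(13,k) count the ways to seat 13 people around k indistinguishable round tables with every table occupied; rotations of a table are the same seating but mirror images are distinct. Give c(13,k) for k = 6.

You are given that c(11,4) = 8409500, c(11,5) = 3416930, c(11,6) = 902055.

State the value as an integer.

@12  (12,5):3416930·11+8409500→45995730, (12,6):902055·11+3416930→13339535
@13  (13,6):13339535·12+45995730→206070150
Read c(13,6) = 206070150.

206070150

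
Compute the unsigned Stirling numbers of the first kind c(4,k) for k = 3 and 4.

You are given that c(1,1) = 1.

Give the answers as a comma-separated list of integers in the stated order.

6, 1

i=2: T(2,1)=0+1·1=1 | T(2,2)=1+1·0=1
i=3: T(3,2)=1+2·1=3 | T(3,3)=1+2·0=1
i=4: T(4,3)=3+3·1=6 | T(4,4)=1+3·0=1
Read c(4,3) = 6, c(4,4) = 1.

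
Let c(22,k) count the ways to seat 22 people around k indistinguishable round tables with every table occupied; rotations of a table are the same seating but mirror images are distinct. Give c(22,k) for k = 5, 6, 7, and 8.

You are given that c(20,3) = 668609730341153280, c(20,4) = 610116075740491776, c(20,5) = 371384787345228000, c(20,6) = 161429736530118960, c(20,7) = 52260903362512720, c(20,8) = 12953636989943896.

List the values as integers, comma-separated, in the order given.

row 21: T[21][4]=20·610116075740491776+668609730341153280=12870931245150988800  T[21][5]=20·371384787345228000+610116075740491776=8037811822645051776  T[21][6]=20·161429736530118960+371384787345228000=3599979517947607200  T[21][7]=20·52260903362512720+161429736530118960=1206647803780373360  T[21][8]=20·12953636989943896+52260903362512720=311333643161390640
row 22: T[22][5]=21·8037811822645051776+12870931245150988800=181664979520697076096  T[22][6]=21·3599979517947607200+8037811822645051776=83637381699544802976  T[22][7]=21·1206647803780373360+3599979517947607200=28939583397335447760  T[22][8]=21·311333643161390640+1206647803780373360=7744654310169576800
Read c(22,5) = 181664979520697076096, c(22,6) = 83637381699544802976, c(22,7) = 28939583397335447760, c(22,8) = 7744654310169576800.

181664979520697076096, 83637381699544802976, 28939583397335447760, 7744654310169576800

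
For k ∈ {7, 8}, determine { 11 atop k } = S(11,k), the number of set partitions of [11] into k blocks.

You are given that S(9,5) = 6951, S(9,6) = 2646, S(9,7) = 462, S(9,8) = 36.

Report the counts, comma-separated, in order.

63987, 11880

r10: T_10,6=6×2646+6951=22827; T_10,7=7×462+2646=5880; T_10,8=8×36+462=750
r11: T_11,7=7×5880+22827=63987; T_11,8=8×750+5880=11880
Read S(11,7) = 63987, S(11,8) = 11880.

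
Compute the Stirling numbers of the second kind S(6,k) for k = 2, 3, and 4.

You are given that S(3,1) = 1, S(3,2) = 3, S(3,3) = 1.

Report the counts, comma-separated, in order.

@4  (4,1):1·1+0→1, (4,2):3·2+1→7, (4,3):1·3+3→6, (4,4):0·4+1→1
@5  (5,1):1·1+0→1, (5,2):7·2+1→15, (5,3):6·3+7→25, (5,4):1·4+6→10
@6  (6,2):15·2+1→31, (6,3):25·3+15→90, (6,4):10·4+25→65
Read S(6,2) = 31, S(6,3) = 90, S(6,4) = 65.

31, 90, 65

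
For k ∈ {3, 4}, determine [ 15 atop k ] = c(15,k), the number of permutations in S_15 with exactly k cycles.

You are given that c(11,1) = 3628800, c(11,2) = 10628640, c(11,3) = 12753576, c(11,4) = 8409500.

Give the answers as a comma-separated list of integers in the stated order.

@12  (12,1):3628800·11+0→39916800, (12,2):10628640·11+3628800→120543840, (12,3):12753576·11+10628640→150917976, (12,4):8409500·11+12753576→105258076
@13  (13,1):39916800·12+0→479001600, (13,2):120543840·12+39916800→1486442880, (13,3):150917976·12+120543840→1931559552, (13,4):105258076·12+150917976→1414014888
@14  (14,2):1486442880·13+479001600→19802759040, (14,3):1931559552·13+1486442880→26596717056, (14,4):1414014888·13+1931559552→20313753096
@15  (15,3):26596717056·14+19802759040→392156797824, (15,4):20313753096·14+26596717056→310989260400
Read c(15,3) = 392156797824, c(15,4) = 310989260400.

392156797824, 310989260400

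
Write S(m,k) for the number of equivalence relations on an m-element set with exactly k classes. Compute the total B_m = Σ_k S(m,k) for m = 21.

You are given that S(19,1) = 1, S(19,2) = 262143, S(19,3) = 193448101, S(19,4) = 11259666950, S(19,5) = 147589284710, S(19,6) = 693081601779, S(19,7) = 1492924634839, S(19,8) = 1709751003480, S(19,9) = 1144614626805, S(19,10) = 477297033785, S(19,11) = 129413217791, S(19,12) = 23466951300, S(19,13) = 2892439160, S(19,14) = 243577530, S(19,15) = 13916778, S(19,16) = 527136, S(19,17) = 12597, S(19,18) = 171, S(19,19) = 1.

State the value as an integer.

i=20: T(20,1)=0+1·1=1 | T(20,2)=1+2·262143=524287 | T(20,3)=262143+3·193448101=580606446 | T(20,4)=193448101+4·11259666950=45232115901 | T(20,5)=11259666950+5·147589284710=749206090500 | T(20,6)=147589284710+6·693081601779=4306078895384 | T(20,7)=693081601779+7·1492924634839=11143554045652 | T(20,8)=1492924634839+8·1709751003480=15170932662679 | T(20,9)=1709751003480+9·1144614626805=12011282644725 | T(20,10)=1144614626805+10·477297033785=5917584964655 | T(20,11)=477297033785+11·129413217791=1900842429486 | T(20,12)=129413217791+12·23466951300=411016633391 | T(20,13)=23466951300+13·2892439160=61068660380 | T(20,14)=2892439160+14·243577530=6302524580 | T(20,15)=243577530+15·13916778=452329200 | T(20,16)=13916778+16·527136=22350954 | T(20,17)=527136+17·12597=741285 | T(20,18)=12597+18·171=15675 | T(20,19)=171+19·1=190 | T(20,20)=1+20·0=1
i=21: T(21,1)=0+1·1=1 | T(21,2)=1+2·524287=1048575 | T(21,3)=524287+3·580606446=1742343625 | T(21,4)=580606446+4·45232115901=181509070050 | T(21,5)=45232115901+5·749206090500=3791262568401 | T(21,6)=749206090500+6·4306078895384=26585679462804 | T(21,7)=4306078895384+7·11143554045652=82310957214948 | T(21,8)=11143554045652+8·15170932662679=132511015347084 | T(21,9)=15170932662679+9·12011282644725=123272476465204 | T(21,10)=12011282644725+10·5917584964655=71187132291275 | T(21,11)=5917584964655+11·1900842429486=26826851689001 | T(21,12)=1900842429486+12·411016633391=6833042030178 | T(21,13)=411016633391+13·61068660380=1204909218331 | T(21,14)=61068660380+14·6302524580=149304004500 | T(21,15)=6302524580+15·452329200=13087462580 | T(21,16)=452329200+16·22350954=809944464 | T(21,17)=22350954+17·741285=34952799 | T(21,18)=741285+18·15675=1023435 | T(21,19)=15675+19·190=19285 | T(21,20)=190+20·1=210 | T(21,21)=1+21·0=1
B_21 = ΣS(21,k) = 1+1048575+1742343625+181509070050+3791262568401+26585679462804+82310957214948+132511015347084+123272476465204+71187132291275+26826851689001+6833042030178+1204909218331+149304004500+13087462580+809944464+34952799+1023435+19285+210+1 = 474869816156751

474869816156751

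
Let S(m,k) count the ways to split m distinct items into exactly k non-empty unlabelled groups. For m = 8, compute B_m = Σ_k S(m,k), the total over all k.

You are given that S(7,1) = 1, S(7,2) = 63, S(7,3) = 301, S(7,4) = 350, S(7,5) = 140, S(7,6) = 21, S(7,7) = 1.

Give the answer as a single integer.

row 8: T[8][1]=1·1+0=1  T[8][2]=2·63+1=127  T[8][3]=3·301+63=966  T[8][4]=4·350+301=1701  T[8][5]=5·140+350=1050  T[8][6]=6·21+140=266  T[8][7]=7·1+21=28  T[8][8]=8·0+1=1
B_8 = ΣS(8,k) = 1+127+966+1701+1050+266+28+1 = 4140

4140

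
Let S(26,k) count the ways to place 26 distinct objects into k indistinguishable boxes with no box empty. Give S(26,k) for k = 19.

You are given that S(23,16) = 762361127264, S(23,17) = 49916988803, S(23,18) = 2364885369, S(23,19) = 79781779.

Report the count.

[24] T[24,17]:17*49916988803+762361127264=1610949936915 · T[24,18]:18*2364885369+49916988803=92484925445 · T[24,19]:19*79781779+2364885369=3880739170
[25] T[25,18]:18*92484925445+1610949936915=3275678594925 · T[25,19]:19*3880739170+92484925445=166218969675
[26] T[26,19]:19*166218969675+3275678594925=6433839018750
Read S(26,19) = 6433839018750.

6433839018750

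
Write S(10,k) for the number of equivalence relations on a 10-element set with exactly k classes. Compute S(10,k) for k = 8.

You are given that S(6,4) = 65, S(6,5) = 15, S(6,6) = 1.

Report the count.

[7] T[7,5]:5*15+65=140 · T[7,6]:6*1+15=21 · T[7,7]:7*0+1=1
[8] T[8,6]:6*21+140=266 · T[8,7]:7*1+21=28 · T[8,8]:8*0+1=1
[9] T[9,7]:7*28+266=462 · T[9,8]:8*1+28=36
[10] T[10,8]:8*36+462=750
Read S(10,8) = 750.

750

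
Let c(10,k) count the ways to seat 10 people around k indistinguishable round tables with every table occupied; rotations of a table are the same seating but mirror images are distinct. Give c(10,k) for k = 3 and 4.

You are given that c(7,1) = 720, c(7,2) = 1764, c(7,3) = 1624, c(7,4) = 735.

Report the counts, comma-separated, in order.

1172700, 723680

[8] T[8,1]:7*720+0=5040 · T[8,2]:7*1764+720=13068 · T[8,3]:7*1624+1764=13132 · T[8,4]:7*735+1624=6769
[9] T[9,2]:8*13068+5040=109584 · T[9,3]:8*13132+13068=118124 · T[9,4]:8*6769+13132=67284
[10] T[10,3]:9*118124+109584=1172700 · T[10,4]:9*67284+118124=723680
Read c(10,3) = 1172700, c(10,4) = 723680.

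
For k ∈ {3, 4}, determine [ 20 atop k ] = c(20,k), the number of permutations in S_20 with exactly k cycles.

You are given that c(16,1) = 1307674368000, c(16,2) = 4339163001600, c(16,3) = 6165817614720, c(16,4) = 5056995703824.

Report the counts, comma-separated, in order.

row 17: T[17][1]=16·1307674368000+0=20922789888000  T[17][2]=16·4339163001600+1307674368000=70734282393600  T[17][3]=16·6165817614720+4339163001600=102992244837120  T[17][4]=16·5056995703824+6165817614720=87077748875904
row 18: T[18][1]=17·20922789888000+0=355687428096000  T[18][2]=17·70734282393600+20922789888000=1223405590579200  T[18][3]=17·102992244837120+70734282393600=1821602444624640  T[18][4]=17·87077748875904+102992244837120=1583313975727488
row 19: T[19][2]=18·1223405590579200+355687428096000=22376988058521600  T[19][3]=18·1821602444624640+1223405590579200=34012249593822720  T[19][4]=18·1583313975727488+1821602444624640=30321254007719424
row 20: T[20][3]=19·34012249593822720+22376988058521600=668609730341153280  T[20][4]=19·30321254007719424+34012249593822720=610116075740491776
Read c(20,3) = 668609730341153280, c(20,4) = 610116075740491776.

668609730341153280, 610116075740491776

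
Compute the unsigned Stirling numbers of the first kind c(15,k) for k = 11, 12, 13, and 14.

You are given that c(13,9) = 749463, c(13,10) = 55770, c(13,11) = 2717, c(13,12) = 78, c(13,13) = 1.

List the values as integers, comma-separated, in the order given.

r14: T_14,10=13×55770+749463=1474473; T_14,11=13×2717+55770=91091; T_14,12=13×78+2717=3731; T_14,13=13×1+78=91; T_14,14=13×0+1=1
r15: T_15,11=14×91091+1474473=2749747; T_15,12=14×3731+91091=143325; T_15,13=14×91+3731=5005; T_15,14=14×1+91=105
Read c(15,11) = 2749747, c(15,12) = 143325, c(15,13) = 5005, c(15,14) = 105.

2749747, 143325, 5005, 105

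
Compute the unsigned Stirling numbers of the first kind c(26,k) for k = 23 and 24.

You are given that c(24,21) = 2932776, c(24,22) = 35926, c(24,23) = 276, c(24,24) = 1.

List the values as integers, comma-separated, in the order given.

4858750, 50050

r25: T_25,22=24×35926+2932776=3795000; T_25,23=24×276+35926=42550; T_25,24=24×1+276=300
r26: T_26,23=25×42550+3795000=4858750; T_26,24=25×300+42550=50050
Read c(26,23) = 4858750, c(26,24) = 50050.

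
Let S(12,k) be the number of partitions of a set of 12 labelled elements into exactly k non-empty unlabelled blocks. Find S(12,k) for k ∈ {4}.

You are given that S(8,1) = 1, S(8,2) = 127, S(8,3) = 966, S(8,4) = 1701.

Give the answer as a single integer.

611501

row 9: T[9][1]=1·1+0=1  T[9][2]=2·127+1=255  T[9][3]=3·966+127=3025  T[9][4]=4·1701+966=7770
row 10: T[10][2]=2·255+1=511  T[10][3]=3·3025+255=9330  T[10][4]=4·7770+3025=34105
row 11: T[11][3]=3·9330+511=28501  T[11][4]=4·34105+9330=145750
row 12: T[12][4]=4·145750+28501=611501
Read S(12,4) = 611501.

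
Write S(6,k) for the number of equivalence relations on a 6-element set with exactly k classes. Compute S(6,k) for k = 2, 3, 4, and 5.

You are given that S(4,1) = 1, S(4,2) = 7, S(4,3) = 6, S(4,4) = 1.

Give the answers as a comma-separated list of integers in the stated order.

31, 90, 65, 15

row 5: T[5][1]=1·1+0=1  T[5][2]=2·7+1=15  T[5][3]=3·6+7=25  T[5][4]=4·1+6=10  T[5][5]=5·0+1=1
row 6: T[6][2]=2·15+1=31  T[6][3]=3·25+15=90  T[6][4]=4·10+25=65  T[6][5]=5·1+10=15
Read S(6,2) = 31, S(6,3) = 90, S(6,4) = 65, S(6,5) = 15.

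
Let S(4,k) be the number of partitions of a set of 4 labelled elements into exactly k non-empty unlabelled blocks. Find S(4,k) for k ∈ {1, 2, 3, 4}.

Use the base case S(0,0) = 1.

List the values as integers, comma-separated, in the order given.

[1] T[1,1]:1*0+1=1
[2] T[2,1]:1*1+0=1 · T[2,2]:2*0+1=1
[3] T[3,1]:1*1+0=1 · T[3,2]:2*1+1=3 · T[3,3]:3*0+1=1
[4] T[4,1]:1*1+0=1 · T[4,2]:2*3+1=7 · T[4,3]:3*1+3=6 · T[4,4]:4*0+1=1
Read S(4,1) = 1, S(4,2) = 7, S(4,3) = 6, S(4,4) = 1.

1, 7, 6, 1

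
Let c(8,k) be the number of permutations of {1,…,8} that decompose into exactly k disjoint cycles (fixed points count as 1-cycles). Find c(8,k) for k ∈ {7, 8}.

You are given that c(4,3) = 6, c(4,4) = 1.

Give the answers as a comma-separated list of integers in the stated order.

@5  (5,4):1·4+6→10, (5,5):0·4+1→1
@6  (6,5):1·5+10→15, (6,6):0·5+1→1
@7  (7,6):1·6+15→21, (7,7):0·6+1→1
@8  (8,7):1·7+21→28, (8,8):0·7+1→1
Read c(8,7) = 28, c(8,8) = 1.

28, 1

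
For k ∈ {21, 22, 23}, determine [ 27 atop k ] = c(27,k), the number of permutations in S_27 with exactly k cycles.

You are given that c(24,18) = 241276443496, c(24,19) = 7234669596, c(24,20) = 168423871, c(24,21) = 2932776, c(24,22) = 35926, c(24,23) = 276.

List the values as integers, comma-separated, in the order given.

1145254303050, 25922927745, 460012995

i=25: T(25,19)=241276443496+24·7234669596=414908513800 | T(25,20)=7234669596+24·168423871=11276842500 | T(25,21)=168423871+24·2932776=238810495 | T(25,22)=2932776+24·35926=3795000 | T(25,23)=35926+24·276=42550
i=26: T(26,20)=414908513800+25·11276842500=696829576300 | T(26,21)=11276842500+25·238810495=17247104875 | T(26,22)=238810495+25·3795000=333685495 | T(26,23)=3795000+25·42550=4858750
i=27: T(27,21)=696829576300+26·17247104875=1145254303050 | T(27,22)=17247104875+26·333685495=25922927745 | T(27,23)=333685495+26·4858750=460012995
Read c(27,21) = 1145254303050, c(27,22) = 25922927745, c(27,23) = 460012995.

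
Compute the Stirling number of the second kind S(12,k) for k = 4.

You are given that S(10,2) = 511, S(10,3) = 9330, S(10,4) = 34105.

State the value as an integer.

i=11: T(11,3)=511+3·9330=28501 | T(11,4)=9330+4·34105=145750
i=12: T(12,4)=28501+4·145750=611501
Read S(12,4) = 611501.

611501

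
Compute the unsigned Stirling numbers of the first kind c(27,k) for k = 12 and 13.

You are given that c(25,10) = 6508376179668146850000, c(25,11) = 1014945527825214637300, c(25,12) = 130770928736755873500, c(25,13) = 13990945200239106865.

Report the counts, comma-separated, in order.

143271701777645411127300, 16778377273555183648050

[26] T[26,11]:25*1014945527825214637300+6508376179668146850000=31882014375298512782500 · T[26,12]:25*130770928736755873500+1014945527825214637300=4284218746244111474800 · T[26,13]:25*13990945200239106865+130770928736755873500=480544558742733545125
[27] T[27,12]:26*4284218746244111474800+31882014375298512782500=143271701777645411127300 · T[27,13]:26*480544558742733545125+4284218746244111474800=16778377273555183648050
Read c(27,12) = 143271701777645411127300, c(27,13) = 16778377273555183648050.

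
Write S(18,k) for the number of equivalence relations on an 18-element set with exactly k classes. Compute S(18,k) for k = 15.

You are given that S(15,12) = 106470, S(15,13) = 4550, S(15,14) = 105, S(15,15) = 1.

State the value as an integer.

i=16: T(16,13)=106470+13·4550=165620 | T(16,14)=4550+14·105=6020 | T(16,15)=105+15·1=120
i=17: T(17,14)=165620+14·6020=249900 | T(17,15)=6020+15·120=7820
i=18: T(18,15)=249900+15·7820=367200
Read S(18,15) = 367200.

367200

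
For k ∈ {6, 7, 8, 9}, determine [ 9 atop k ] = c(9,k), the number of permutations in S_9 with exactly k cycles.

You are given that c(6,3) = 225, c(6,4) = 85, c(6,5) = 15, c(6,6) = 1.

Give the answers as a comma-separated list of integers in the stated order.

i=7: T(7,4)=225+6·85=735 | T(7,5)=85+6·15=175 | T(7,6)=15+6·1=21 | T(7,7)=1+6·0=1
i=8: T(8,5)=735+7·175=1960 | T(8,6)=175+7·21=322 | T(8,7)=21+7·1=28 | T(8,8)=1+7·0=1
i=9: T(9,6)=1960+8·322=4536 | T(9,7)=322+8·28=546 | T(9,8)=28+8·1=36 | T(9,9)=1+8·0=1
Read c(9,6) = 4536, c(9,7) = 546, c(9,8) = 36, c(9,9) = 1.

4536, 546, 36, 1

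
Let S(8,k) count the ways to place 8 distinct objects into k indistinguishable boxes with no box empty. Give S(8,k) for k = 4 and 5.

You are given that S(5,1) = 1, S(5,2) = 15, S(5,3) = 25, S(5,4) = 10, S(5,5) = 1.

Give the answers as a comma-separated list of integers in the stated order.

1701, 1050

[6] T[6,2]:2*15+1=31 · T[6,3]:3*25+15=90 · T[6,4]:4*10+25=65 · T[6,5]:5*1+10=15
[7] T[7,3]:3*90+31=301 · T[7,4]:4*65+90=350 · T[7,5]:5*15+65=140
[8] T[8,4]:4*350+301=1701 · T[8,5]:5*140+350=1050
Read S(8,4) = 1701, S(8,5) = 1050.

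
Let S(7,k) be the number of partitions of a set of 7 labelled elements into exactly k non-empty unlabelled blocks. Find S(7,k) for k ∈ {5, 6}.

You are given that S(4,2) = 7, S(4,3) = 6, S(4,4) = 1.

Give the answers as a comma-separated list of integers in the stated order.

140, 21

@5  (5,3):6·3+7→25, (5,4):1·4+6→10, (5,5):0·5+1→1
@6  (6,4):10·4+25→65, (6,5):1·5+10→15, (6,6):0·6+1→1
@7  (7,5):15·5+65→140, (7,6):1·6+15→21
Read S(7,5) = 140, S(7,6) = 21.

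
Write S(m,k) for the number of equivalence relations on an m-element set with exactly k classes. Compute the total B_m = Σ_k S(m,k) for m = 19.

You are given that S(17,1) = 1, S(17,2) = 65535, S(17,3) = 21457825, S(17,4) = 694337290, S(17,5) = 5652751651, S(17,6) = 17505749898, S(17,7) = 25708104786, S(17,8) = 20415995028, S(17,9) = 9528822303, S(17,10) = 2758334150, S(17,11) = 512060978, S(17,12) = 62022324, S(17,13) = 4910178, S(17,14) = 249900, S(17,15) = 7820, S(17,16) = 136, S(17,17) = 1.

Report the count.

row 18: T[18][1]=1·1+0=1  T[18][2]=2·65535+1=131071  T[18][3]=3·21457825+65535=64439010  T[18][4]=4·694337290+21457825=2798806985  T[18][5]=5·5652751651+694337290=28958095545  T[18][6]=6·17505749898+5652751651=110687251039  T[18][7]=7·25708104786+17505749898=197462483400  T[18][8]=8·20415995028+25708104786=189036065010  T[18][9]=9·9528822303+20415995028=106175395755  T[18][10]=10·2758334150+9528822303=37112163803  T[18][11]=11·512060978+2758334150=8391004908  T[18][12]=12·62022324+512060978=1256328866  T[18][13]=13·4910178+62022324=125854638  T[18][14]=14·249900+4910178=8408778  T[18][15]=15·7820+249900=367200  T[18][16]=16·136+7820=9996  T[18][17]=17·1+136=153  T[18][18]=18·0+1=1
row 19: T[19][1]=1·1+0=1  T[19][2]=2·131071+1=262143  T[19][3]=3·64439010+131071=193448101  T[19][4]=4·2798806985+64439010=11259666950  T[19][5]=5·28958095545+2798806985=147589284710  T[19][6]=6·110687251039+28958095545=693081601779  T[19][7]=7·197462483400+110687251039=1492924634839  T[19][8]=8·189036065010+197462483400=1709751003480  T[19][9]=9·106175395755+189036065010=1144614626805  T[19][10]=10·37112163803+106175395755=477297033785  T[19][11]=11·8391004908+37112163803=129413217791  T[19][12]=12·1256328866+8391004908=23466951300  T[19][13]=13·125854638+1256328866=2892439160  T[19][14]=14·8408778+125854638=243577530  T[19][15]=15·367200+8408778=13916778  T[19][16]=16·9996+367200=527136  T[19][17]=17·153+9996=12597  T[19][18]=18·1+153=171  T[19][19]=19·0+1=1
B_19 = ΣS(19,k) = 1+262143+193448101+11259666950+147589284710+693081601779+1492924634839+1709751003480+1144614626805+477297033785+129413217791+23466951300+2892439160+243577530+13916778+527136+12597+171+1 = 5832742205057

5832742205057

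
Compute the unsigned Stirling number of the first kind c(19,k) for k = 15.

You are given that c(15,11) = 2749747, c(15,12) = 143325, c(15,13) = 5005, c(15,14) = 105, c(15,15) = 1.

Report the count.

22323822

@16  (16,12):143325·15+2749747→4899622, (16,13):5005·15+143325→218400, (16,14):105·15+5005→6580, (16,15):1·15+105→120
@17  (17,13):218400·16+4899622→8394022, (17,14):6580·16+218400→323680, (17,15):120·16+6580→8500
@18  (18,14):323680·17+8394022→13896582, (18,15):8500·17+323680→468180
@19  (19,15):468180·18+13896582→22323822
Read c(19,15) = 22323822.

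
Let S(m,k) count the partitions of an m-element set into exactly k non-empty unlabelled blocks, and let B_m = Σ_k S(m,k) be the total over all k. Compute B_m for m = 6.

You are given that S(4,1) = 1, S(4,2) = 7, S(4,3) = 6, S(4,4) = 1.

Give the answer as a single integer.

[5] T[5,1]:1*1+0=1 · T[5,2]:2*7+1=15 · T[5,3]:3*6+7=25 · T[5,4]:4*1+6=10 · T[5,5]:5*0+1=1
[6] T[6,1]:1*1+0=1 · T[6,2]:2*15+1=31 · T[6,3]:3*25+15=90 · T[6,4]:4*10+25=65 · T[6,5]:5*1+10=15 · T[6,6]:6*0+1=1
B_6 = ΣS(6,k) = 1+31+90+65+15+1 = 203

203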